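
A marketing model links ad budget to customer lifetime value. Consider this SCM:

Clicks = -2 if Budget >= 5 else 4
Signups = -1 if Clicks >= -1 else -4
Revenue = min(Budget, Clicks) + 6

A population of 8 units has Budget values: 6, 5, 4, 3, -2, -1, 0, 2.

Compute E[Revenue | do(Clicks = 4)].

7.75

The intervention sets Clicks=4 in all 8 units regardless of Budget. Recomputing Revenue per unit gives 10, 10, 10, 9, 4, 5, 6, 8; average 7.75.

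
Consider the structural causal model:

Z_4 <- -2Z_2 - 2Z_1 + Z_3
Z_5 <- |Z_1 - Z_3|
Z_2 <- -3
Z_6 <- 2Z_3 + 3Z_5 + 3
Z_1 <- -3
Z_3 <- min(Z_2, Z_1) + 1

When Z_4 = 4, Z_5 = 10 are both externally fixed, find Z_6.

The joint intervention fixes Z_4 = 4, Z_5 = 10, removing each variable's own equation.
Z_3 = min(Z_2, Z_1) + 1  [with Z_2=-3, Z_1=-3]  = -2
Z_6 = 2Z_3 + 3Z_5 + 3  [with Z_3=-2, Z_5=10]  = 29

29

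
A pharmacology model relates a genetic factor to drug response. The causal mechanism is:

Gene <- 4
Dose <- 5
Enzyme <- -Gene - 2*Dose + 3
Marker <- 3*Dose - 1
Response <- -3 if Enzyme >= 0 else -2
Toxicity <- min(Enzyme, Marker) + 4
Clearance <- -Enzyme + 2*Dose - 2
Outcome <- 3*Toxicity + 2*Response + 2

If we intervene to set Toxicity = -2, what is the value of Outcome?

Intervening sets Toxicity = -2 and removes its equation (Toxicity <- min(Enzyme, Marker) + 4).
Enzyme = -Gene - 2*Dose + 3  [with Gene=4, Dose=5]  = -11
Response = -3 if Enzyme >= 0 else -2  [with Enzyme=-11]  = -2
Outcome = 3*Toxicity + 2*Response + 2  [with Toxicity=-2, Response=-2]  = -8

-8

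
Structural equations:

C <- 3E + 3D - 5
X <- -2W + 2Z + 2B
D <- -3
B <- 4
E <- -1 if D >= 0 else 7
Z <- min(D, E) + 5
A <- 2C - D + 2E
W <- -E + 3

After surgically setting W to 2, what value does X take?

Under do(W=2), the mechanism W <- -E + 3 is discarded; W is fixed at 2.
E = -1 if D >= 0 else 7  [with D=-3]  = 7
Z = min(D, E) + 5  [with D=-3, E=7]  = 2
X = -2W + 2Z + 2B  [with W=2, Z=2, B=4]  = 8

8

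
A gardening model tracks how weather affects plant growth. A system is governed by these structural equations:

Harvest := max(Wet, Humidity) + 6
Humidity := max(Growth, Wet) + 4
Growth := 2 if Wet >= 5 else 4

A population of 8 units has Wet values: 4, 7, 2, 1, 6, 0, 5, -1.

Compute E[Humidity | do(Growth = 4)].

do(Growth=4) breaks Growth's dependence on Wet. With Growth=4 fixed, Humidity across the units is 8, 11, 8, 8, 10, 8, 9, 8, mean 8.75.

8.75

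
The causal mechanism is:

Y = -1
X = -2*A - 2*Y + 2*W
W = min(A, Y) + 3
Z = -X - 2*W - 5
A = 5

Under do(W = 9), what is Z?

-33

do(W=9) replaces the equation W = min(A, Y) + 3 with the constant W = 9.
X = -2*A - 2*Y + 2*W  [with A=5, Y=-1, W=9]  = 10
Z = -X - 2*W - 5  [with X=10, W=9]  = -33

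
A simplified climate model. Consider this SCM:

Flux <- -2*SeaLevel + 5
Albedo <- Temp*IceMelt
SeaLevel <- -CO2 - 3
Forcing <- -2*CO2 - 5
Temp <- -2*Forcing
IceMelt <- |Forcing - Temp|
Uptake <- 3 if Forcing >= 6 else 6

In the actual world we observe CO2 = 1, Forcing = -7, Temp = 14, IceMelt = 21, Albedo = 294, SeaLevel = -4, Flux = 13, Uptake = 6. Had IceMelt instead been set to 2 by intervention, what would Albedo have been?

28

Intervening sets IceMelt = 2 and removes its equation (IceMelt <- |Forcing - Temp|).
Forcing = -2*CO2 - 5  [with CO2=1]  = -7
Temp = -2*Forcing  [with Forcing=-7]  = 14
Albedo = Temp*IceMelt  [with Temp=14, IceMelt=2]  = 28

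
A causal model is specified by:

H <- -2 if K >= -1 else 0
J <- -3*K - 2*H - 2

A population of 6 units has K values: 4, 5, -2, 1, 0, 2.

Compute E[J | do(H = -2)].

-3

do(H=-2) breaks H's dependence on K. With H=-2 fixed, J across the units is -10, -13, 8, -1, 2, -4, mean -3.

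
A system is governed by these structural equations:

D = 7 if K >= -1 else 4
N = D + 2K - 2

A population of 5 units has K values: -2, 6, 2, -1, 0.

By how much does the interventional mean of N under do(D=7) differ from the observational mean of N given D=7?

-1.5

do(D=7) breaks D's dependence on K. With D=7 fixed, N across the units is 1, 17, 9, 3, 5, mean 7.
E[N|D=7] averages over only the 4 units with D=7 (K = 6, 2, -1, 0): N = 17, 9, 3, 5, mean 8.5.
Difference = 7 − 8.5 = -1.5.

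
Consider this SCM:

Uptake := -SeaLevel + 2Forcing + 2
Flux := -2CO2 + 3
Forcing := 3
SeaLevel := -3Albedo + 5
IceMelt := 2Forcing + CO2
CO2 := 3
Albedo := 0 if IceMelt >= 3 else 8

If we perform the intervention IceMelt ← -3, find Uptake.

27

The intervention breaks the incoming arrows to IceMelt: IceMelt := 2Forcing + CO2 no longer applies, and IceMelt = -3.
Albedo = 0 if IceMelt >= 3 else 8  [with IceMelt=-3]  = 8
SeaLevel = -3Albedo + 5  [with Albedo=8]  = -19
Uptake = -SeaLevel + 2Forcing + 2  [with SeaLevel=-19, Forcing=3]  = 27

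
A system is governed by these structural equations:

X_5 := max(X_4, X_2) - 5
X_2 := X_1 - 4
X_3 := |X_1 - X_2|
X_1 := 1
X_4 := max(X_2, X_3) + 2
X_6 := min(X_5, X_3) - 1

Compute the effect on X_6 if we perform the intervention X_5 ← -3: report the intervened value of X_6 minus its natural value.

-4

The intervention breaks the incoming arrows to X_5: X_5 := max(X_4, X_2) - 5 no longer applies, and X_5 = -3.
X_2 = X_1 - 4  [with X_1=1]  = -3
X_3 = |X_1 - X_2|  [with X_1=1, X_2=-3]  = 4
X_6 = min(X_5, X_3) - 1  [with X_5=-3, X_3=4]  = -4
Without intervention: X_2 = X_1 - 4  [with X_1=1]  = -3; X_3 = |X_1 - X_2|  [with X_1=1, X_2=-3]  = 4; X_4 = max(X_2, X_3) + 2  [with X_2=-3, X_3=4]  = 6; X_5 = max(X_4, X_2) - 5  [with X_4=6, X_2=-3]  = 1; X_6 = min(X_5, X_3) - 1  [with X_5=1, X_3=4]  = 0.
Change = -4 − 0 = -4.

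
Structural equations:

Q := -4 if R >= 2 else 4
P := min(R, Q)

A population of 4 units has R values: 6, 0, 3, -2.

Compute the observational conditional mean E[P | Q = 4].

-1

Observing Q=4 restricts to units where Q's equation naturally yields 4: R ∈ {0, -2}. In that subpopulation P = 0, -2, mean -1.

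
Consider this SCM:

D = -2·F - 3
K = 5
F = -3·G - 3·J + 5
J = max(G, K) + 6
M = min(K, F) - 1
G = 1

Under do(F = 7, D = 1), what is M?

Setting F = 7, D = 1 by intervention discards those variables' equations.
M = min(K, F) - 1  [with K=5, F=7]  = 4

4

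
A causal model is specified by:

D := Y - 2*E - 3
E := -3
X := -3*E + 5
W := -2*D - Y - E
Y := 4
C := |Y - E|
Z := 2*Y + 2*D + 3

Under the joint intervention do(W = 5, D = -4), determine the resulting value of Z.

3

The joint intervention fixes W = 5, D = -4, removing each variable's own equation.
Z = 2*Y + 2*D + 3  [with Y=4, D=-4]  = 3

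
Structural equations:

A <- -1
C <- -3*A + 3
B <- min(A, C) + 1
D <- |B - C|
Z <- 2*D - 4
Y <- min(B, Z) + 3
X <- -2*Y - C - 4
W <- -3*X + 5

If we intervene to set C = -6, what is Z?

do(C=-6) replaces the equation C <- -3*A + 3 with the constant C = -6.
B = min(A, C) + 1  [with A=-1, C=-6]  = -5
D = |B - C|  [with B=-5, C=-6]  = 1
Z = 2*D - 4  [with D=1]  = -2

-2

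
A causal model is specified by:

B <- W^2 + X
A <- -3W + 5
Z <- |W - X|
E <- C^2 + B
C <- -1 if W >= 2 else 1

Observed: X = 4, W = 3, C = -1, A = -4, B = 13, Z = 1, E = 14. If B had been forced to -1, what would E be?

Under do(B=-1), the mechanism B <- W^2 + X is discarded; B is fixed at -1.
C = -1 if W >= 2 else 1  [with W=3]  = -1
E = C^2 + B  [with C=-1, B=-1]  = 0

0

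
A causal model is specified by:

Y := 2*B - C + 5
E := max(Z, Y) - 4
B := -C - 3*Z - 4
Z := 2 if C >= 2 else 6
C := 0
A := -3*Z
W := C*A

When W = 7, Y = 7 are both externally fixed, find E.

Under do(W = 7, Y = 7), each intervened variable's structural equation is replaced by its fixed value.
Z = 2 if C >= 2 else 6  [with C=0]  = 6
E = max(Z, Y) - 4  [with Z=6, Y=7]  = 3

3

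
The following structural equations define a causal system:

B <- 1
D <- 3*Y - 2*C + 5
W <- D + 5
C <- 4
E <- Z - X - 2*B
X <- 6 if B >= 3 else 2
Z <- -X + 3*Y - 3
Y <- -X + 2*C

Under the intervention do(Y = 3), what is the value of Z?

Intervening sets Y = 3 and removes its equation (Y <- -X + 2*C).
X = 6 if B >= 3 else 2  [with B=1]  = 2
Z = -X + 3*Y - 3  [with X=2, Y=3]  = 4

4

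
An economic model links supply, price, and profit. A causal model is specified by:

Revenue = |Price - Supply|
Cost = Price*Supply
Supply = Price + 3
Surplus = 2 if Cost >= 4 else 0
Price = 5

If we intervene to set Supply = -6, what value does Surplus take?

do(Supply=-6) replaces the equation Supply = Price + 3 with the constant Supply = -6.
Cost = Price*Supply  [with Price=5, Supply=-6]  = -30
Surplus = 2 if Cost >= 4 else 0  [with Cost=-30]  = 0

0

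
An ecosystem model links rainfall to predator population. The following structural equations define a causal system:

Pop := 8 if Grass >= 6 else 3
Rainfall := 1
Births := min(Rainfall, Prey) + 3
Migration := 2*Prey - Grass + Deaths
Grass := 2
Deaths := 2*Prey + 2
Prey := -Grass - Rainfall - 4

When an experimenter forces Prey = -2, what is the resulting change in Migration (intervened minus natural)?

The intervention breaks the incoming arrows to Prey: Prey := -Grass - Rainfall - 4 no longer applies, and Prey = -2.
Deaths = 2*Prey + 2  [with Prey=-2]  = -2
Migration = 2*Prey - Grass + Deaths  [with Prey=-2, Grass=2, Deaths=-2]  = -8
Without intervention: Prey = -Grass - Rainfall - 4  [with Grass=2, Rainfall=1]  = -7; Deaths = 2*Prey + 2  [with Prey=-7]  = -12; Migration = 2*Prey - Grass + Deaths  [with Prey=-7, Grass=2, Deaths=-12]  = -28.
Change = -8 − (-28) = 20.

20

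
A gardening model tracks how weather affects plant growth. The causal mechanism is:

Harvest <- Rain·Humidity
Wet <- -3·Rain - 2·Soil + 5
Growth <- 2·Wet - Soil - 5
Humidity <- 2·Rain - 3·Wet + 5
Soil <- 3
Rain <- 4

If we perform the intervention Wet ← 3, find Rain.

4

Under do(Wet=3), the mechanism Wet <- -3·Rain - 2·Soil + 5 is discarded; Wet is fixed at 3.
Rain is not downstream of the intervention, so its value is determined by the original equations.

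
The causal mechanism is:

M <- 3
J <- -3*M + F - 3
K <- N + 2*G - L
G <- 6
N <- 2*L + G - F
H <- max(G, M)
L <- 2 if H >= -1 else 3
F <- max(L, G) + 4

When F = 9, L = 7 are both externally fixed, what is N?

Setting F = 9, L = 7 by intervention discards those variables' equations.
N = 2*L + G - F  [with L=7, G=6, F=9]  = 11

11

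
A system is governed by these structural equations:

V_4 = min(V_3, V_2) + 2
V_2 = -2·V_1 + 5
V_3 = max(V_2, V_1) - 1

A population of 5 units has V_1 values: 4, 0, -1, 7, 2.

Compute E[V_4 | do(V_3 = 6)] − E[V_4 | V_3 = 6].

Under do(V_3=6), V_3's equation is replaced by V_3=6 for every unit. Per-unit V_4: -1, 7, 8, -7, 3. Mean = 2.
E[V_4|V_3=6] averages over only the 2 units with V_3=6 (V_1 = -1, 7): V_4 = 8, -7, mean 0.5.
Difference = 2 − 0.5 = 1.5.

1.5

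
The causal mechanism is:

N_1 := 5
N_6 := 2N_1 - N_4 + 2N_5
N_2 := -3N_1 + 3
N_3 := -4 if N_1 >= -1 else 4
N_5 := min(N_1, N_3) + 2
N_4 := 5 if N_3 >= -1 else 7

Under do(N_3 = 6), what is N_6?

19

The intervention breaks the incoming arrows to N_3: N_3 := -4 if N_1 >= -1 else 4 no longer applies, and N_3 = 6.
N_4 = 5 if N_3 >= -1 else 7  [with N_3=6]  = 5
N_5 = min(N_1, N_3) + 2  [with N_1=5, N_3=6]  = 7
N_6 = 2N_1 - N_4 + 2N_5  [with N_1=5, N_4=5, N_5=7]  = 19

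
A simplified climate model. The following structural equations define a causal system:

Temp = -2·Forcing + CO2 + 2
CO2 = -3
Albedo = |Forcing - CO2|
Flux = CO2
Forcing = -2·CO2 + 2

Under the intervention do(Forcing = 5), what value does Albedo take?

Under do(Forcing=5), the mechanism Forcing = -2·CO2 + 2 is discarded; Forcing is fixed at 5.
Albedo = |Forcing - CO2|  [with Forcing=5, CO2=-3]  = 8

8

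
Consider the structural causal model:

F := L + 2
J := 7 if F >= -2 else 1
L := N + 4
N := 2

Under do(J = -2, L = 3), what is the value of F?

Setting J = -2, L = 3 by intervention discards those variables' equations.
F = L + 2  [with L=3]  = 5

5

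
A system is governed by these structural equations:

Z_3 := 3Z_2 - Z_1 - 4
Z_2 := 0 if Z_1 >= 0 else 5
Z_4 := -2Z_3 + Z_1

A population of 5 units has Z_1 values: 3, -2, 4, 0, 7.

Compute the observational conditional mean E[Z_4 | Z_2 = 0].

18.5

E[Z_4|Z_2=0] averages over only the 4 units with Z_2=0 (Z_1 = 3, 4, 0, 7): Z_4 = 17, 20, 8, 29, mean 18.5.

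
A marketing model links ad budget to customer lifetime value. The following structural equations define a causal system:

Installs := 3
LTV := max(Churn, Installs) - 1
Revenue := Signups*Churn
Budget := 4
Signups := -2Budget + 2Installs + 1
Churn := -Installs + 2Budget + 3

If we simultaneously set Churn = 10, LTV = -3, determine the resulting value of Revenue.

Setting Churn = 10, LTV = -3 by intervention discards those variables' equations.
Signups = -2Budget + 2Installs + 1  [with Budget=4, Installs=3]  = -1
Revenue = Signups*Churn  [with Signups=-1, Churn=10]  = -10

-10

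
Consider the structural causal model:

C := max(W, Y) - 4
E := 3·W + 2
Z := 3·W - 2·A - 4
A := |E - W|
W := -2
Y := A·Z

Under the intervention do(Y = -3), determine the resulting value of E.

-4

Under do(Y=-3), the mechanism Y := A·Z is discarded; Y is fixed at -3.
No directed path runs from Y to E, so E keeps its natural value.
E = 3·W + 2  [with W=-2]  = -4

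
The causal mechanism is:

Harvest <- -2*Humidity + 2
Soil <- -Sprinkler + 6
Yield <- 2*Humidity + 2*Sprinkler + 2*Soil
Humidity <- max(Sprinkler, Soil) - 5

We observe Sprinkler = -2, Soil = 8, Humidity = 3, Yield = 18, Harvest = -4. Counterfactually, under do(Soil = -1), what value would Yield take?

-18

Under do(Soil=-1), the mechanism Soil <- -Sprinkler + 6 is discarded; Soil is fixed at -1.
Humidity = max(Sprinkler, Soil) - 5  [with Sprinkler=-2, Soil=-1]  = -6
Yield = 2*Humidity + 2*Sprinkler + 2*Soil  [with Humidity=-6, Sprinkler=-2, Soil=-1]  = -18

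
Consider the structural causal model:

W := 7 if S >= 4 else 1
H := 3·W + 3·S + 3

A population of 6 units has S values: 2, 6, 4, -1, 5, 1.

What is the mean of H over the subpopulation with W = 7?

39

E[H|W=7] averages over only the 3 units with W=7 (S = 6, 4, 5): H = 42, 36, 39, mean 39.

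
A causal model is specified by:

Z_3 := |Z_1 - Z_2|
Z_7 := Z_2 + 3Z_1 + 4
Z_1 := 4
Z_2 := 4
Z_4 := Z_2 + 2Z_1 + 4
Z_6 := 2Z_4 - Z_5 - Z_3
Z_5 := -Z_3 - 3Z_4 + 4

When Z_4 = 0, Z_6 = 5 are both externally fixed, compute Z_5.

4

Setting Z_4 = 0, Z_6 = 5 by intervention discards those variables' equations.
Z_3 = |Z_1 - Z_2|  [with Z_1=4, Z_2=4]  = 0
Z_5 = -Z_3 - 3Z_4 + 4  [with Z_3=0, Z_4=0]  = 4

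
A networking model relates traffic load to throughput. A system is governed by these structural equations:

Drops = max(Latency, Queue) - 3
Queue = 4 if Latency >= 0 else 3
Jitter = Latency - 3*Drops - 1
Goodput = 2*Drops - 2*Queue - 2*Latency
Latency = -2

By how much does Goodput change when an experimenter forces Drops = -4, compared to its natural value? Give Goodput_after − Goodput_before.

do(Drops=-4) replaces the equation Drops = max(Latency, Queue) - 3 with the constant Drops = -4.
Queue = 4 if Latency >= 0 else 3  [with Latency=-2]  = 3
Goodput = 2*Drops - 2*Queue - 2*Latency  [with Drops=-4, Queue=3, Latency=-2]  = -10
Without intervention: Queue = 4 if Latency >= 0 else 3  [with Latency=-2]  = 3; Drops = max(Latency, Queue) - 3  [with Latency=-2, Queue=3]  = 0; Goodput = 2*Drops - 2*Queue - 2*Latency  [with Drops=0, Queue=3, Latency=-2]  = -2.
Change = -10 − (-2) = -8.

-8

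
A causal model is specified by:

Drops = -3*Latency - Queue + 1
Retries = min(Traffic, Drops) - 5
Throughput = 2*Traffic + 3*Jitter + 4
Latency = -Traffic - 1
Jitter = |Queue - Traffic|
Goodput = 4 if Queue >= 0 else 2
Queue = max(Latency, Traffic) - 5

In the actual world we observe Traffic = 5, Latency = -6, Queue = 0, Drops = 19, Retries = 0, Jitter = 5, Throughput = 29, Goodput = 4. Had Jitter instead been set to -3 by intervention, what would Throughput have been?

5

Intervening sets Jitter = -3 and removes its equation (Jitter = |Queue - Traffic|).
Throughput = 2*Traffic + 3*Jitter + 4  [with Traffic=5, Jitter=-3]  = 5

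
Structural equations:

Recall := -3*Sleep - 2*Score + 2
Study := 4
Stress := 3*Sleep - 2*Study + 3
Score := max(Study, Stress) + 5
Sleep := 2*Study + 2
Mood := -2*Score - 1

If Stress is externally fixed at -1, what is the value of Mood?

-19

do(Stress=-1) replaces the equation Stress := 3*Sleep - 2*Study + 3 with the constant Stress = -1.
Score = max(Study, Stress) + 5  [with Study=4, Stress=-1]  = 9
Mood = -2*Score - 1  [with Score=9]  = -19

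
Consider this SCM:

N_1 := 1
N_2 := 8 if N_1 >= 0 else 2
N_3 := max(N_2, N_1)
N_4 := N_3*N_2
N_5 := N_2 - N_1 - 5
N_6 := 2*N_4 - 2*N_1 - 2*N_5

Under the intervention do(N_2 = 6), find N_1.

Under do(N_2=6), the mechanism N_2 := 8 if N_1 >= 0 else 2 is discarded; N_2 is fixed at 6.
N_1 is not downstream of the intervention, so its value is determined by the original equations.

1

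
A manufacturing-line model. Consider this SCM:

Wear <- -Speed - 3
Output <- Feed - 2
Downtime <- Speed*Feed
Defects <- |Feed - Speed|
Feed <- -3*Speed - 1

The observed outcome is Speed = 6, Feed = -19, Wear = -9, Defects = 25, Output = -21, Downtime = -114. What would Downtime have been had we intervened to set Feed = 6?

36

Under do(Feed=6), the mechanism Feed <- -3*Speed - 1 is discarded; Feed is fixed at 6.
Downtime = Speed*Feed  [with Speed=6, Feed=6]  = 36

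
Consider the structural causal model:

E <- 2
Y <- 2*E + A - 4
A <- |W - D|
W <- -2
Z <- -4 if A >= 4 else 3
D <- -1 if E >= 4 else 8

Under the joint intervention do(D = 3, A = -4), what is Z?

Setting D = 3, A = -4 by intervention discards those variables' equations.
Z = -4 if A >= 4 else 3  [with A=-4]  = 3

3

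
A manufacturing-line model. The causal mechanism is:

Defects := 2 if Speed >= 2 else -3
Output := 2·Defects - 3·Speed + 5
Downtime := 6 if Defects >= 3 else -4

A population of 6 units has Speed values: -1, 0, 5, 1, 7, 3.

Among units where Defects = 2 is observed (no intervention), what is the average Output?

E[Output|Defects=2] averages over only the 3 units with Defects=2 (Speed = 5, 7, 3): Output = -6, -12, 0, mean -6.

-6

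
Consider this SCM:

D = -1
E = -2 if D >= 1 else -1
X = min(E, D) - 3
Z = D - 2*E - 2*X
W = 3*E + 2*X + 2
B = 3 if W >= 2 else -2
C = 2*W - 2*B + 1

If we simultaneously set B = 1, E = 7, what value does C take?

29

Setting B = 1, E = 7 by intervention discards those variables' equations.
X = min(E, D) - 3  [with E=7, D=-1]  = -4
W = 3*E + 2*X + 2  [with E=7, X=-4]  = 15
C = 2*W - 2*B + 1  [with W=15, B=1]  = 29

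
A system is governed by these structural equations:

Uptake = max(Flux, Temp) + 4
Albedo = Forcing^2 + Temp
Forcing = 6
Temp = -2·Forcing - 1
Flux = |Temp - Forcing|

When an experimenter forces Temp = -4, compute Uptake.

do(Temp=-4) replaces the equation Temp = -2·Forcing - 1 with the constant Temp = -4.
Flux = |Temp - Forcing|  [with Temp=-4, Forcing=6]  = 10
Uptake = max(Flux, Temp) + 4  [with Flux=10, Temp=-4]  = 14

14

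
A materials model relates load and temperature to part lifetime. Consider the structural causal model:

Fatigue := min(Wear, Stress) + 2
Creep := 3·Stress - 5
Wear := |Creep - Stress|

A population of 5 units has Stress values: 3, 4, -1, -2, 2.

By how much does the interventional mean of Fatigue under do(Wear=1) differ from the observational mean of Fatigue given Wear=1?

The intervention sets Wear=1 in all 5 units regardless of Stress. Recomputing Fatigue per unit gives 3, 3, 1, 0, 3; average 2.
Observing Wear=1 restricts to units where Wear's equation naturally yields 1: Stress ∈ {3, 2}. In that subpopulation Fatigue = 3, 3, mean 3.
Difference = 2 − 3 = -1.

-1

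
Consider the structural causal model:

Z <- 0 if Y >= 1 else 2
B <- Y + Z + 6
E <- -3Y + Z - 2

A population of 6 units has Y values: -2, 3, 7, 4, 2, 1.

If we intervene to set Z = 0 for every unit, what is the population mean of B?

Every unit gets Z=0 under the intervention. B values become 4, 9, 13, 10, 8, 7; E[B|do(Z=0)] = 8.5.

8.5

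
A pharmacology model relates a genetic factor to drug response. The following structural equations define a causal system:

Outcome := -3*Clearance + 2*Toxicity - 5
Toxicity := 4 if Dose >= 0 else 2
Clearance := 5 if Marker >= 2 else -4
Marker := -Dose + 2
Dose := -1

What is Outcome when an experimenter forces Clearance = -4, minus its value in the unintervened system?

Intervening sets Clearance = -4 and removes its equation (Clearance := 5 if Marker >= 2 else -4).
Toxicity = 4 if Dose >= 0 else 2  [with Dose=-1]  = 2
Outcome = -3*Clearance + 2*Toxicity - 5  [with Clearance=-4, Toxicity=2]  = 11
Without intervention: Marker = -Dose + 2  [with Dose=-1]  = 3; Toxicity = 4 if Dose >= 0 else 2  [with Dose=-1]  = 2; Clearance = 5 if Marker >= 2 else -4  [with Marker=3]  = 5; Outcome = -3*Clearance + 2*Toxicity - 5  [with Clearance=5, Toxicity=2]  = -16.
Change = 11 − (-16) = 27.

27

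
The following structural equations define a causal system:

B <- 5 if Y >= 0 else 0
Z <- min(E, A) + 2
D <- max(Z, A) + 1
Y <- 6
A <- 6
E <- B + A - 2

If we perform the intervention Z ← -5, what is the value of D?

7

The intervention breaks the incoming arrows to Z: Z <- min(E, A) + 2 no longer applies, and Z = -5.
D = max(Z, A) + 1  [with Z=-5, A=6]  = 7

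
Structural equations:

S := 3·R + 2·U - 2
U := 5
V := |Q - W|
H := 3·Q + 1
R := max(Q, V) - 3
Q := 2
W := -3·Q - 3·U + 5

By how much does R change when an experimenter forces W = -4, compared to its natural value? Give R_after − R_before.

do(W=-4) replaces the equation W := -3·Q - 3·U + 5 with the constant W = -4.
V = |Q - W|  [with Q=2, W=-4]  = 6
R = max(Q, V) - 3  [with Q=2, V=6]  = 3
Without intervention: W = -3·Q - 3·U + 5  [with Q=2, U=5]  = -16; V = |Q - W|  [with Q=2, W=-16]  = 18; R = max(Q, V) - 3  [with Q=2, V=18]  = 15.
Change = 3 − 15 = -12.

-12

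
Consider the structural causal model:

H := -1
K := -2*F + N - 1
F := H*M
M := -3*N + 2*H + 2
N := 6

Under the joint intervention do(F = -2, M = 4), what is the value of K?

9

The joint intervention fixes F = -2, M = 4, removing each variable's own equation.
K = -2*F + N - 1  [with F=-2, N=6]  = 9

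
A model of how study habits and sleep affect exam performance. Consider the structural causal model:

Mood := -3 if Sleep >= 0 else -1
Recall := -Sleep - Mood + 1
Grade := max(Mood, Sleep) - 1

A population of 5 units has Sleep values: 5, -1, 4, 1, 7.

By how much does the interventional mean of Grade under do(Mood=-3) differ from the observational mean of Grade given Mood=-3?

-1.05

Under do(Mood=-3), Mood's equation is replaced by Mood=-3 for every unit. Per-unit Grade: 4, -2, 3, 0, 6. Mean = 2.2.
Conditioning on Mood=-3 selects the 4 unit(s) with Sleep ∈ {5, 4, 1, 7}. Their Grade values: 4, 3, 0, 6. Mean = 3.25.
Difference = 2.2 − 3.25 = -1.05.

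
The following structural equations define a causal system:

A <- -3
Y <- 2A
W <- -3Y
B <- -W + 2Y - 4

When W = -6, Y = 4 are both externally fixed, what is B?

10

The joint intervention fixes W = -6, Y = 4, removing each variable's own equation.
B = -W + 2Y - 4  [with W=-6, Y=4]  = 10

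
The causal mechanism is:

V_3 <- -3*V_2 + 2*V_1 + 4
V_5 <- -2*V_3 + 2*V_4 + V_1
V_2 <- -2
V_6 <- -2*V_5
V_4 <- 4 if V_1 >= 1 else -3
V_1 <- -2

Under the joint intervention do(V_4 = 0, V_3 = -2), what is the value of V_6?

The joint intervention fixes V_4 = 0, V_3 = -2, removing each variable's own equation.
V_5 = -2*V_3 + 2*V_4 + V_1  [with V_3=-2, V_4=0, V_1=-2]  = 2
V_6 = -2*V_5  [with V_5=2]  = -4

-4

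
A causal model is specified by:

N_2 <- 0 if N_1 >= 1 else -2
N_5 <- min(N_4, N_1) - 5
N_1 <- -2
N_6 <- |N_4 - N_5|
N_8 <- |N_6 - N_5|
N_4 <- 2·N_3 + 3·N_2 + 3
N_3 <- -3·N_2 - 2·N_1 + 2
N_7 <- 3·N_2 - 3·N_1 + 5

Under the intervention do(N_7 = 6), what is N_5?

The intervention breaks the incoming arrows to N_7: N_7 <- 3·N_2 - 3·N_1 + 5 no longer applies, and N_7 = 6.
N_5 is not downstream of the intervention, so its value is determined by the original equations.
N_2 = 0 if N_1 >= 1 else -2  [with N_1=-2]  = -2
N_3 = -3·N_2 - 2·N_1 + 2  [with N_2=-2, N_1=-2]  = 12
N_4 = 2·N_3 + 3·N_2 + 3  [with N_3=12, N_2=-2]  = 21
N_5 = min(N_4, N_1) - 5  [with N_4=21, N_1=-2]  = -7

-7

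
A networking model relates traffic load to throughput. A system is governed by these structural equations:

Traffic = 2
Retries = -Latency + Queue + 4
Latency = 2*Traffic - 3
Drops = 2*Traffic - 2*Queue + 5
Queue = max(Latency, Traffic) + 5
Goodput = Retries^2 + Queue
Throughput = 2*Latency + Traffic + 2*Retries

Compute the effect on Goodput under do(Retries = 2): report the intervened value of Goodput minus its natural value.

-96

Under do(Retries=2), the mechanism Retries = -Latency + Queue + 4 is discarded; Retries is fixed at 2.
Latency = 2*Traffic - 3  [with Traffic=2]  = 1
Queue = max(Latency, Traffic) + 5  [with Latency=1, Traffic=2]  = 7
Goodput = Retries^2 + Queue  [with Retries=2, Queue=7]  = 11
Without intervention: Latency = 2*Traffic - 3  [with Traffic=2]  = 1; Queue = max(Latency, Traffic) + 5  [with Latency=1, Traffic=2]  = 7; Retries = -Latency + Queue + 4  [with Latency=1, Queue=7]  = 10; Goodput = Retries^2 + Queue  [with Retries=10, Queue=7]  = 107.
Change = 11 − 107 = -96.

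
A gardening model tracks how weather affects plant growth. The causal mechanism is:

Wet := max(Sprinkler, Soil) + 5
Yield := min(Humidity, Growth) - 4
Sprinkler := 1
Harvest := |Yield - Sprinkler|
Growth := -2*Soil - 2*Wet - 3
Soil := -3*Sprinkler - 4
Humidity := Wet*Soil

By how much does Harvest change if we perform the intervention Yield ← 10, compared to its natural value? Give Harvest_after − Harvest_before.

Intervening sets Yield = 10 and removes its equation (Yield := min(Humidity, Growth) - 4).
Harvest = |Yield - Sprinkler|  [with Yield=10, Sprinkler=1]  = 9
Without intervention: Soil = -3*Sprinkler - 4  [with Sprinkler=1]  = -7; Wet = max(Sprinkler, Soil) + 5  [with Sprinkler=1, Soil=-7]  = 6; Growth = -2*Soil - 2*Wet - 3  [with Soil=-7, Wet=6]  = -1; Humidity = Wet*Soil  [with Wet=6, Soil=-7]  = -42; Yield = min(Humidity, Growth) - 4  [with Humidity=-42, Growth=-1]  = -46; Harvest = |Yield - Sprinkler|  [with Yield=-46, Sprinkler=1]  = 47.
Change = 9 − 47 = -38.

-38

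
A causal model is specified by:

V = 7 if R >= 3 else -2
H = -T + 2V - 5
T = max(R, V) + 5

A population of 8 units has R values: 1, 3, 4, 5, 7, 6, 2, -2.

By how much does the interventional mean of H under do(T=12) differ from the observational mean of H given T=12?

-6.75

Every unit gets T=12 under the intervention. H values become -21, -3, -3, -3, -3, -3, -21, -21; E[H|do(T=12)] = -9.75.
Conditioning on T=12 selects the 5 unit(s) with R ∈ {3, 4, 5, 7, 6}. Their H values: -3, -3, -3, -3, -3. Mean = -3.
Difference = -9.75 − (-3) = -6.75.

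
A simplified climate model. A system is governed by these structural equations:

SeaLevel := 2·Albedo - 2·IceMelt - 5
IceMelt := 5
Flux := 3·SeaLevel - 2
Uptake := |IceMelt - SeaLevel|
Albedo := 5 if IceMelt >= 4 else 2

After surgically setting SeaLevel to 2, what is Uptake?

do(SeaLevel=2) replaces the equation SeaLevel := 2·Albedo - 2·IceMelt - 5 with the constant SeaLevel = 2.
Uptake = |IceMelt - SeaLevel|  [with IceMelt=5, SeaLevel=2]  = 3

3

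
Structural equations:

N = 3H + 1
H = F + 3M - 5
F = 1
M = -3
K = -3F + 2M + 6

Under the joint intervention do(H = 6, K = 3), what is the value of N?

19

The joint intervention fixes H = 6, K = 3, removing each variable's own equation.
N = 3H + 1  [with H=6]  = 19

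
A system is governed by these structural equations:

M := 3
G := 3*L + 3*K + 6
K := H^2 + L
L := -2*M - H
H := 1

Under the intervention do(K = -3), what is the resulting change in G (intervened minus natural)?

Intervening sets K = -3 and removes its equation (K := H^2 + L).
L = -2*M - H  [with M=3, H=1]  = -7
G = 3*L + 3*K + 6  [with L=-7, K=-3]  = -24
Without intervention: L = -2*M - H  [with M=3, H=1]  = -7; K = H^2 + L  [with H=1, L=-7]  = -6; G = 3*L + 3*K + 6  [with L=-7, K=-6]  = -33.
Change = -24 − (-33) = 9.

9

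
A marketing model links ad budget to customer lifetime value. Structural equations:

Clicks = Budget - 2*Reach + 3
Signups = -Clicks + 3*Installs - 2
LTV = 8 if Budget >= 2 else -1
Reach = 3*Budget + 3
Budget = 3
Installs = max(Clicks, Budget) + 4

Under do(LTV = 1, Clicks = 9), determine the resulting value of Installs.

13

Under do(LTV = 1, Clicks = 9), each intervened variable's structural equation is replaced by its fixed value.
Installs = max(Clicks, Budget) + 4  [with Clicks=9, Budget=3]  = 13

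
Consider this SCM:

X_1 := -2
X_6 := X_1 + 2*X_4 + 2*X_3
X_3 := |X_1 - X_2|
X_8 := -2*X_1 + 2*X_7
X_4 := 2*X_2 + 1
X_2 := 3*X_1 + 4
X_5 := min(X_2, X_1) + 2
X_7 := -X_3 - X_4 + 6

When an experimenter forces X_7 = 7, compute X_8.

18

do(X_7=7) replaces the equation X_7 := -X_3 - X_4 + 6 with the constant X_7 = 7.
X_8 = -2*X_1 + 2*X_7  [with X_1=-2, X_7=7]  = 18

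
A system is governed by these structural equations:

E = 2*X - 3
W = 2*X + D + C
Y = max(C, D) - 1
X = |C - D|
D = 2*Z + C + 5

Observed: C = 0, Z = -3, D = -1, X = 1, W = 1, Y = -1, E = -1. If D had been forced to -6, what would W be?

6

do(D=-6) replaces the equation D = 2*Z + C + 5 with the constant D = -6.
X = |C - D|  [with C=0, D=-6]  = 6
W = 2*X + D + C  [with X=6, D=-6, C=0]  = 6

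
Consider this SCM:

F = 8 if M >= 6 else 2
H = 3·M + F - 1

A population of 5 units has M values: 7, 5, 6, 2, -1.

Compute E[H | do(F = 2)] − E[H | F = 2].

Every unit gets F=2 under the intervention. H values become 22, 16, 19, 7, -2; E[H|do(F=2)] = 12.4.
Conditioning on F=2 selects the 3 unit(s) with M ∈ {5, 2, -1}. Their H values: 16, 7, -2. Mean = 7.
Difference = 12.4 − 7 = 5.4.

5.4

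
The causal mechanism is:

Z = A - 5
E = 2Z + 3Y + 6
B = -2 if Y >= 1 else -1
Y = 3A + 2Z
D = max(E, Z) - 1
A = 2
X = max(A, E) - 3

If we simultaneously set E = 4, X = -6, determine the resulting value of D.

3

The joint intervention fixes E = 4, X = -6, removing each variable's own equation.
Z = A - 5  [with A=2]  = -3
D = max(E, Z) - 1  [with E=4, Z=-3]  = 3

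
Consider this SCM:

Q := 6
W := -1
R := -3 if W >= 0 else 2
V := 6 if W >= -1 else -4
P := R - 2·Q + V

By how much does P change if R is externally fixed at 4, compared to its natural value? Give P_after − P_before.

2

do(R=4) replaces the equation R := -3 if W >= 0 else 2 with the constant R = 4.
V = 6 if W >= -1 else -4  [with W=-1]  = 6
P = R - 2·Q + V  [with R=4, Q=6, V=6]  = -2
Without intervention: R = -3 if W >= 0 else 2  [with W=-1]  = 2; V = 6 if W >= -1 else -4  [with W=-1]  = 6; P = R - 2·Q + V  [with R=2, Q=6, V=6]  = -4.
Change = -2 − (-4) = 2.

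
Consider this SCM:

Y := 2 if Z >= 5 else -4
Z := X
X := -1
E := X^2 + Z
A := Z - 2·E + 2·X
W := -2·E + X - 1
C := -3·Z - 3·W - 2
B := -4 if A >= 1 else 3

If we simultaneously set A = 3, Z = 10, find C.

Setting A = 3, Z = 10 by intervention discards those variables' equations.
E = X^2 + Z  [with X=-1, Z=10]  = 11
W = -2·E + X - 1  [with E=11, X=-1]  = -24
C = -3·Z - 3·W - 2  [with Z=10, W=-24]  = 40

40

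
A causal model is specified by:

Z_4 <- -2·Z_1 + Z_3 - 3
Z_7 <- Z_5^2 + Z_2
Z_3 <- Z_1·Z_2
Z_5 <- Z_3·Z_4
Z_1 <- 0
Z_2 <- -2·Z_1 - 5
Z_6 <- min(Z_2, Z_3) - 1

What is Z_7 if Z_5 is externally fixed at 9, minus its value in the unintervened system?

81

Under do(Z_5=9), the mechanism Z_5 <- Z_3·Z_4 is discarded; Z_5 is fixed at 9.
Z_2 = -2·Z_1 - 5  [with Z_1=0]  = -5
Z_7 = Z_5^2 + Z_2  [with Z_5=9, Z_2=-5]  = 76
Without intervention: Z_2 = -2·Z_1 - 5  [with Z_1=0]  = -5; Z_3 = Z_1·Z_2  [with Z_1=0, Z_2=-5]  = 0; Z_4 = -2·Z_1 + Z_3 - 3  [with Z_1=0, Z_3=0]  = -3; Z_5 = Z_3·Z_4  [with Z_3=0, Z_4=-3]  = 0; Z_7 = Z_5^2 + Z_2  [with Z_5=0, Z_2=-5]  = -5.
Change = 76 − (-5) = 81.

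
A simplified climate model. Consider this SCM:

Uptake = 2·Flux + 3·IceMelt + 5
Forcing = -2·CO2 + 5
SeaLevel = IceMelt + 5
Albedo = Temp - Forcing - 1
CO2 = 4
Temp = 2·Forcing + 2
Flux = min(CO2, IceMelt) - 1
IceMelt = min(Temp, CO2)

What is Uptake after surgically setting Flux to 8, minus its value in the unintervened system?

do(Flux=8) replaces the equation Flux = min(CO2, IceMelt) - 1 with the constant Flux = 8.
Forcing = -2·CO2 + 5  [with CO2=4]  = -3
Temp = 2·Forcing + 2  [with Forcing=-3]  = -4
IceMelt = min(Temp, CO2)  [with Temp=-4, CO2=4]  = -4
Uptake = 2·Flux + 3·IceMelt + 5  [with Flux=8, IceMelt=-4]  = 9
Without intervention: Forcing = -2·CO2 + 5  [with CO2=4]  = -3; Temp = 2·Forcing + 2  [with Forcing=-3]  = -4; IceMelt = min(Temp, CO2)  [with Temp=-4, CO2=4]  = -4; Flux = min(CO2, IceMelt) - 1  [with CO2=4, IceMelt=-4]  = -5; Uptake = 2·Flux + 3·IceMelt + 5  [with Flux=-5, IceMelt=-4]  = -17.
Change = 9 − (-17) = 26.

26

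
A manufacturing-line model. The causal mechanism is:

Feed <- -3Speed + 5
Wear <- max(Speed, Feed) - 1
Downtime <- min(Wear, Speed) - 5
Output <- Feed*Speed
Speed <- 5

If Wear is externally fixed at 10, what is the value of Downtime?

do(Wear=10) replaces the equation Wear <- max(Speed, Feed) - 1 with the constant Wear = 10.
Downtime = min(Wear, Speed) - 5  [with Wear=10, Speed=5]  = 0

0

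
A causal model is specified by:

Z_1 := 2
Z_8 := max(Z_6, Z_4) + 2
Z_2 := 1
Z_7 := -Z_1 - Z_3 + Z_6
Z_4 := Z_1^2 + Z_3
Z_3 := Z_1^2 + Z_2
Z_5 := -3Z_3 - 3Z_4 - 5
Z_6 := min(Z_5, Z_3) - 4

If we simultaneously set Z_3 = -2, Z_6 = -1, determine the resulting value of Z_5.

-5

The joint intervention fixes Z_3 = -2, Z_6 = -1, removing each variable's own equation.
Z_4 = Z_1^2 + Z_3  [with Z_1=2, Z_3=-2]  = 2
Z_5 = -3Z_3 - 3Z_4 - 5  [with Z_3=-2, Z_4=2]  = -5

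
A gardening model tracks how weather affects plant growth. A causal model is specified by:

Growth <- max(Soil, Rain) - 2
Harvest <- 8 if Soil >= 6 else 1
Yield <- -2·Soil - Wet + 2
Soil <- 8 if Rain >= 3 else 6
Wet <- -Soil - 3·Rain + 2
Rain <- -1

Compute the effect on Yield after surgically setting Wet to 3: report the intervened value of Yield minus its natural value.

-4

do(Wet=3) replaces the equation Wet <- -Soil - 3·Rain + 2 with the constant Wet = 3.
Soil = 8 if Rain >= 3 else 6  [with Rain=-1]  = 6
Yield = -2·Soil - Wet + 2  [with Soil=6, Wet=3]  = -13
Without intervention: Soil = 8 if Rain >= 3 else 6  [with Rain=-1]  = 6; Wet = -Soil - 3·Rain + 2  [with Soil=6, Rain=-1]  = -1; Yield = -2·Soil - Wet + 2  [with Soil=6, Wet=-1]  = -9.
Change = -13 − (-9) = -4.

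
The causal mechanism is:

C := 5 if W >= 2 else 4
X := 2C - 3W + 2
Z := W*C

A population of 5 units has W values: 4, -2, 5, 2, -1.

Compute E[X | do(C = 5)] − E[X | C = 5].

Every unit gets C=5 under the intervention. X values become 0, 18, -3, 6, 15; E[X|do(C=5)] = 7.2.
Conditioning on C=5 selects the 3 unit(s) with W ∈ {4, 5, 2}. Their X values: 0, -3, 6. Mean = 1.
Difference = 7.2 − 1 = 6.2.

6.2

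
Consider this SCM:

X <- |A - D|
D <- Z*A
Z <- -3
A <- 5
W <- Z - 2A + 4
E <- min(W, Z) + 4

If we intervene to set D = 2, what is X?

3

The intervention breaks the incoming arrows to D: D <- Z*A no longer applies, and D = 2.
X = |A - D|  [with A=5, D=2]  = 3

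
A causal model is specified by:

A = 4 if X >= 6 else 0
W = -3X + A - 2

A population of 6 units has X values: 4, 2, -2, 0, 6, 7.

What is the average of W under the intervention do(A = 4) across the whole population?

The intervention sets A=4 in all 6 units regardless of X. Recomputing W per unit gives -10, -4, 8, 2, -16, -19; average -6.5.

-6.5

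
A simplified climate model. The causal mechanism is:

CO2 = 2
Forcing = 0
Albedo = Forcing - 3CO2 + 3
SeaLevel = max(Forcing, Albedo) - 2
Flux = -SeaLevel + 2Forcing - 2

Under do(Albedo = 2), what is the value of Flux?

-2

do(Albedo=2) replaces the equation Albedo = Forcing - 3CO2 + 3 with the constant Albedo = 2.
SeaLevel = max(Forcing, Albedo) - 2  [with Forcing=0, Albedo=2]  = 0
Flux = -SeaLevel + 2Forcing - 2  [with SeaLevel=0, Forcing=0]  = -2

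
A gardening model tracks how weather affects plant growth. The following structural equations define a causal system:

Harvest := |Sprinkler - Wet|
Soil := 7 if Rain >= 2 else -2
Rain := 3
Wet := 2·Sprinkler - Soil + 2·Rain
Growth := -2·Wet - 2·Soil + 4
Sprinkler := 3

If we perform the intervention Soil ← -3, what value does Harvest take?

The intervention breaks the incoming arrows to Soil: Soil := 7 if Rain >= 2 else -2 no longer applies, and Soil = -3.
Wet = 2·Sprinkler - Soil + 2·Rain  [with Sprinkler=3, Soil=-3, Rain=3]  = 15
Harvest = |Sprinkler - Wet|  [with Sprinkler=3, Wet=15]  = 12

12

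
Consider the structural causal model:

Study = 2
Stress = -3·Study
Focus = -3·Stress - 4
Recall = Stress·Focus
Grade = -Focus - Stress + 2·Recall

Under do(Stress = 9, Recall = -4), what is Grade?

Setting Stress = 9, Recall = -4 by intervention discards those variables' equations.
Focus = -3·Stress - 4  [with Stress=9]  = -31
Grade = -Focus - Stress + 2·Recall  [with Focus=-31, Stress=9, Recall=-4]  = 14

14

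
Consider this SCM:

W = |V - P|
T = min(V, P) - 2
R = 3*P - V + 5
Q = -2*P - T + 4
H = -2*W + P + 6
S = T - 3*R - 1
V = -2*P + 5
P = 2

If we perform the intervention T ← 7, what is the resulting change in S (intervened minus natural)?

The intervention breaks the incoming arrows to T: T = min(V, P) - 2 no longer applies, and T = 7.
V = -2*P + 5  [with P=2]  = 1
R = 3*P - V + 5  [with P=2, V=1]  = 10
S = T - 3*R - 1  [with T=7, R=10]  = -24
Without intervention: V = -2*P + 5  [with P=2]  = 1; T = min(V, P) - 2  [with V=1, P=2]  = -1; R = 3*P - V + 5  [with P=2, V=1]  = 10; S = T - 3*R - 1  [with T=-1, R=10]  = -32.
Change = -24 − (-32) = 8.

8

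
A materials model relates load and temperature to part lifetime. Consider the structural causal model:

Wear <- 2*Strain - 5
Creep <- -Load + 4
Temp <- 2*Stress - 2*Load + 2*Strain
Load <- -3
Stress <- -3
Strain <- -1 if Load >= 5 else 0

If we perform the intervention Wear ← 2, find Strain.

do(Wear=2) replaces the equation Wear <- 2*Strain - 5 with the constant Wear = 2.
Strain is not downstream of the intervention, so its value is determined by the original equations.
Strain = -1 if Load >= 5 else 0  [with Load=-3]  = 0

0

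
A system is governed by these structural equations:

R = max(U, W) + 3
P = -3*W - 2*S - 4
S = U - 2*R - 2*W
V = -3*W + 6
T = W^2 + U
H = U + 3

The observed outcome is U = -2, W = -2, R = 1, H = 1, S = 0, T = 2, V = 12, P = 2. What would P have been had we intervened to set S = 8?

-14

do(S=8) replaces the equation S = U - 2*R - 2*W with the constant S = 8.
P = -3*W - 2*S - 4  [with W=-2, S=8]  = -14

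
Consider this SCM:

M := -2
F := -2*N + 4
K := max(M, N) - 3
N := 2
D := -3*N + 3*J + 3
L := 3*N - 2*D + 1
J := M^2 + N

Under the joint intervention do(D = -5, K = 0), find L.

17

Setting D = -5, K = 0 by intervention discards those variables' equations.
L = 3*N - 2*D + 1  [with N=2, D=-5]  = 17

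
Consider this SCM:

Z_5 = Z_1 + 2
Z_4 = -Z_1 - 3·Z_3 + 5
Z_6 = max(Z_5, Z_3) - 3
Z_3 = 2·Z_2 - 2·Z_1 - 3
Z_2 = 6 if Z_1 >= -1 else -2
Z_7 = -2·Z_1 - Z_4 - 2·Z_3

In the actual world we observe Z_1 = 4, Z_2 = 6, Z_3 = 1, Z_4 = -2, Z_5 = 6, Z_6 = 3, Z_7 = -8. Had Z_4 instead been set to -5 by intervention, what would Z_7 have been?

The intervention breaks the incoming arrows to Z_4: Z_4 = -Z_1 - 3·Z_3 + 5 no longer applies, and Z_4 = -5.
Z_2 = 6 if Z_1 >= -1 else -2  [with Z_1=4]  = 6
Z_3 = 2·Z_2 - 2·Z_1 - 3  [with Z_2=6, Z_1=4]  = 1
Z_7 = -2·Z_1 - Z_4 - 2·Z_3  [with Z_1=4, Z_4=-5, Z_3=1]  = -5

-5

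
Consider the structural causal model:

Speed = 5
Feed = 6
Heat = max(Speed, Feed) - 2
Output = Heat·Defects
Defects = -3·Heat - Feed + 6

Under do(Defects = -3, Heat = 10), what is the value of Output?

The joint intervention fixes Defects = -3, Heat = 10, removing each variable's own equation.
Output = Heat·Defects  [with Heat=10, Defects=-3]  = -30

-30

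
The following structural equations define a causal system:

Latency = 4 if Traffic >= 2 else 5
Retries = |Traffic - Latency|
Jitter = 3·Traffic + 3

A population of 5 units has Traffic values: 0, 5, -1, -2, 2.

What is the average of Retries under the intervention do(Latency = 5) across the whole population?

4.2

Under do(Latency=5), Latency's equation is replaced by Latency=5 for every unit. Per-unit Retries: 5, 0, 6, 7, 3. Mean = 4.2.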